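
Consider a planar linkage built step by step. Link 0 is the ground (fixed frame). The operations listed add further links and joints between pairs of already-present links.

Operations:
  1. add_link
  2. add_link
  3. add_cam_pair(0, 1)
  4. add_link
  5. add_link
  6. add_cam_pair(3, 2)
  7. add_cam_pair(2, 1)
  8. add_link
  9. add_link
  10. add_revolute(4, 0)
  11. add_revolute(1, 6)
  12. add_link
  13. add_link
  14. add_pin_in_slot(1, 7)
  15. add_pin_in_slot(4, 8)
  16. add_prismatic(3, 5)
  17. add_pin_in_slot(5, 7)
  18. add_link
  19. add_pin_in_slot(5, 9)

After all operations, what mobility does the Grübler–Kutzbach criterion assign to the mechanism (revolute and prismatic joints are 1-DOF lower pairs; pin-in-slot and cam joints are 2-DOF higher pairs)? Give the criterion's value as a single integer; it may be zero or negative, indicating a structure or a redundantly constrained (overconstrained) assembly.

(L,J1,J2)=(1,0,0); link0 fixed
link1: (2,0,0)
link2: (3,0,0)
C 0-1 [J2]: (3,0,1)
link3: (4,0,1)
link4: (5,0,1)
C 3-2 [J2]: (5,0,2)
C 2-1 [J2]: (5,0,3)
link5: (6,0,3)
link6: (7,0,3)
R 4-0 [J1]: (7,1,3)
R 1-6 [J1]: (7,2,3)
link7: (8,2,3)
link8: (9,2,3)
PS 1-7 [J2]: (9,2,4)
PS 4-8 [J2]: (9,2,5)
P 3-5 [J1]: (9,3,5)
PS 5-7 [J2]: (9,3,6)
link9: (10,3,6)
PS 5-9 [J2]: (10,3,7)
Grübler: 3·9 − 2·3 − 7 = 14

M = 14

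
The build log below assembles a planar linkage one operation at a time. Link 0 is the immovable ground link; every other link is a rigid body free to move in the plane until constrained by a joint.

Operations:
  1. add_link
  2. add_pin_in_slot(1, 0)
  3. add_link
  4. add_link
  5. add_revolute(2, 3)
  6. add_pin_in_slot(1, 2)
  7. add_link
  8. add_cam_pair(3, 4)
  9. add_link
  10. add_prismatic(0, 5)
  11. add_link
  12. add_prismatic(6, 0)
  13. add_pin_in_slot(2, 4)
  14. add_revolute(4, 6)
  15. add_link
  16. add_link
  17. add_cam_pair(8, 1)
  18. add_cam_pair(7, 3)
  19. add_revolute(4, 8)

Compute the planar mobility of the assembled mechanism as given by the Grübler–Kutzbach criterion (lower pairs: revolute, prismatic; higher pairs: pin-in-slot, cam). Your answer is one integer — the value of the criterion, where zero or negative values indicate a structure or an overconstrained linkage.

link 0 = ground. State L|J1|J2 = 1|0|0
+link1  2|0|0
PS(1,0) f=2→J2  2|0|1
+link2  3|0|1
+link3  4|0|1
R(2,3) f=1→J1  4|1|1
PS(1,2) f=2→J2  4|1|2
+link4  5|1|2
C(3,4) f=2→J2  5|1|3
+link5  6|1|3
P(0,5) f=1→J1  6|2|3
+link6  7|2|3
P(6,0) f=1→J1  7|3|3
PS(2,4) f=2→J2  7|3|4
R(4,6) f=1→J1  7|4|4
+link7  8|4|4
+link8  9|4|4
C(8,1) f=2→J2  9|4|5
C(7,3) f=2→J2  9|4|6
R(4,8) f=1→J1  9|5|6
M = 3(9−1)−2·5−6 = 24−10−6 = 8

M = 8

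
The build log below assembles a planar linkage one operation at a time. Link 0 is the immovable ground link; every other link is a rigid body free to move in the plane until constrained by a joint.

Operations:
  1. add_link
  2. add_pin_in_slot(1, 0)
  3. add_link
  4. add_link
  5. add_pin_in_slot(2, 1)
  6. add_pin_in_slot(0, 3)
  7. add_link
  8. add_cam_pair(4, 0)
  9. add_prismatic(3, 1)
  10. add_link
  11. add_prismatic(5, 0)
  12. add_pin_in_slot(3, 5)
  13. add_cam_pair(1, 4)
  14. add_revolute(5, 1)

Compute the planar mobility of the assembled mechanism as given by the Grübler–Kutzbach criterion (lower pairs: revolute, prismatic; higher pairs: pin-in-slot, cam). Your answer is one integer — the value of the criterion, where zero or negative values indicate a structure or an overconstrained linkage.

(L,J1,J2)=(1,0,0); link0 fixed
link1: (2,0,0)
PS 1-0 [J2]: (2,0,1)
link2: (3,0,1)
link3: (4,0,1)
PS 2-1 [J2]: (4,0,2)
PS 0-3 [J2]: (4,0,3)
link4: (5,0,3)
C 4-0 [J2]: (5,0,4)
P 3-1 [J1]: (5,1,4)
link5: (6,1,4)
P 5-0 [J1]: (6,2,4)
PS 3-5 [J2]: (6,2,5)
C 1-4 [J2]: (6,2,6)
R 5-1 [J1]: (6,3,6)
Grübler: 3·5 − 2·3 − 6 = 3

M = 3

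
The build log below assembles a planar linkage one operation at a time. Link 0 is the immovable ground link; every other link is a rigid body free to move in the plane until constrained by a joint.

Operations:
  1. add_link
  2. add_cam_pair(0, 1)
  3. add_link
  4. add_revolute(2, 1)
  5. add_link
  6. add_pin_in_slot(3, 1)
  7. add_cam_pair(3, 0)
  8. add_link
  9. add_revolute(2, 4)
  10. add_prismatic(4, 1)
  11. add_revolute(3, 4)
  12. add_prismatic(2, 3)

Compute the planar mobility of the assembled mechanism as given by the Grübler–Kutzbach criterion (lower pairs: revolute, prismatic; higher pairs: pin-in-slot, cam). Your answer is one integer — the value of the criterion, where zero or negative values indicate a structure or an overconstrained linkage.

ground; <1,0,0>
#1 <2,0,0>
C:0↔1 J2 <2,0,1>
#2 <3,0,1>
R:2↔1 J1 <3,1,1>
#3 <4,1,1>
PS:3↔1 J2 <4,1,2>
C:3↔0 J2 <4,1,3>
#4 <5,1,3>
R:2↔4 J1 <5,2,3>
P:4↔1 J1 <5,3,3>
R:3↔4 J1 <5,4,3>
P:2↔3 J1 <5,5,3>
3×4 − 2×5 − 1×3 = -1

M = -1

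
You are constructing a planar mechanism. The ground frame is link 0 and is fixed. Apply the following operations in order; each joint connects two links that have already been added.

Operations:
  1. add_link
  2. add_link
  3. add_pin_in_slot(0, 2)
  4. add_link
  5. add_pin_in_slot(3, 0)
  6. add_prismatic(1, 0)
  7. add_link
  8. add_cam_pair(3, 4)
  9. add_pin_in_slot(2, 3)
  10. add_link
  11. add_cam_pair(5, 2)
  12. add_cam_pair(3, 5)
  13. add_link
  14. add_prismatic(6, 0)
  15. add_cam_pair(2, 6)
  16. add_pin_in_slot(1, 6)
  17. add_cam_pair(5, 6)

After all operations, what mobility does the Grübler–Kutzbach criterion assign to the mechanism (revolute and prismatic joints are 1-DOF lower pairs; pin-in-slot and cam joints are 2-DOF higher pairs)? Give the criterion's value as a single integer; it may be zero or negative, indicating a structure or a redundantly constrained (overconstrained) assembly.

link 0 = ground. State L|J1|J2 = 1|0|0
+link1  2|0|0
+link2  3|0|0
PS(0,2) f=2→J2  3|0|1
+link3  4|0|1
PS(3,0) f=2→J2  4|0|2
P(1,0) f=1→J1  4|1|2
+link4  5|1|2
C(3,4) f=2→J2  5|1|3
PS(2,3) f=2→J2  5|1|4
+link5  6|1|4
C(5,2) f=2→J2  6|1|5
C(3,5) f=2→J2  6|1|6
+link6  7|1|6
P(6,0) f=1→J1  7|2|6
C(2,6) f=2→J2  7|2|7
PS(1,6) f=2→J2  7|2|8
C(5,6) f=2→J2  7|2|9
M = 3(7−1)−2·2−9 = 18−4−9 = 5

M = 5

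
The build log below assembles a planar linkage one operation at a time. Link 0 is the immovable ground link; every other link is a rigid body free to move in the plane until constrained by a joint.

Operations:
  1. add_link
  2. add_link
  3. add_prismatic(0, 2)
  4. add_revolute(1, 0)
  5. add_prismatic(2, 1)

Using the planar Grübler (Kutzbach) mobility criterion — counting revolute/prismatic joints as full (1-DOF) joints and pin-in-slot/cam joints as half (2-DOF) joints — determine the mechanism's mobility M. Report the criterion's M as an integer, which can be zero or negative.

L=1 J1=0 J2=0
add link → L=2 J1=0 J2=0
add link → L=3 J1=0 J2=0
P@0,2 dof=1 J1 → L=3 J1=1 J2=0
R@1,0 dof=1 J1 → L=3 J1=2 J2=0
P@2,1 dof=1 J1 → L=3 J1=3 J2=0
M=3(L−1)−2J1−J2=3·2−2·3−0=0

M = 0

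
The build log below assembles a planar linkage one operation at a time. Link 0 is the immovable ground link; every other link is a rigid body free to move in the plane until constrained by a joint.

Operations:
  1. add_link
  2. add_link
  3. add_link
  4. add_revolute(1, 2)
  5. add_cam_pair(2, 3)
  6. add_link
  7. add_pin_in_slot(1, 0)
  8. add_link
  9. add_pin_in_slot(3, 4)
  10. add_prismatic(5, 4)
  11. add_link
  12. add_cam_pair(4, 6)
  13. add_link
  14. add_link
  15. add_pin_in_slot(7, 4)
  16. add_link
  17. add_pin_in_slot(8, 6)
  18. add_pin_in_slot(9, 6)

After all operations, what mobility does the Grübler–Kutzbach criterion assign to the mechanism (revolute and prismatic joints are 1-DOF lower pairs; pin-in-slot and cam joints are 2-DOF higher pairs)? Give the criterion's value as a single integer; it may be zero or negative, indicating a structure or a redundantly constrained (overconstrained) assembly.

[1;0;0] (link 0 is ground)
L+ [2;0;0]
L+ [3;0;0]
L+ [4;0;0]
R(1,2)∈J1 [4;1;0]
C(2,3)∈J2 [4;1;1]
L+ [5;1;1]
PS(1,0)∈J2 [5;1;2]
L+ [6;1;2]
PS(3,4)∈J2 [6;1;3]
P(5,4)∈J1 [6;2;3]
L+ [7;2;3]
C(4,6)∈J2 [7;2;4]
L+ [8;2;4]
L+ [9;2;4]
PS(7,4)∈J2 [9;2;5]
L+ [10;2;5]
PS(8,6)∈J2 [10;2;6]
PS(9,6)∈J2 [10;2;7]
mobility = 27 − 4 − 7 = 16

M = 16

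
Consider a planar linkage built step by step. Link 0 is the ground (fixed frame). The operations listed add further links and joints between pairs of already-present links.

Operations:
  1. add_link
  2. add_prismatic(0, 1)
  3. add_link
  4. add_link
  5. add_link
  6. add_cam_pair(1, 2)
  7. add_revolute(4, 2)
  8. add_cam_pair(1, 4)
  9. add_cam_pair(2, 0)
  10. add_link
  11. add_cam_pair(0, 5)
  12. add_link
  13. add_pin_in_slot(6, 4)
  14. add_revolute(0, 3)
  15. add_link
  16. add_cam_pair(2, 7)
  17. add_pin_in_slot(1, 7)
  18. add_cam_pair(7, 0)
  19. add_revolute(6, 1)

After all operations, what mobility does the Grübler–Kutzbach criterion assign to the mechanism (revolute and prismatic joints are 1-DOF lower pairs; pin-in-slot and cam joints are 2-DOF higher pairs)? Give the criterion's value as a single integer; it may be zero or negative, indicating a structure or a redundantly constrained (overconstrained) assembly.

link 0 = ground. State L|J1|J2 = 1|0|0
+link1  2|0|0
P(0,1) f=1→J1  2|1|0
+link2  3|1|0
+link3  4|1|0
+link4  5|1|0
C(1,2) f=2→J2  5|1|1
R(4,2) f=1→J1  5|2|1
C(1,4) f=2→J2  5|2|2
C(2,0) f=2→J2  5|2|3
+link5  6|2|3
C(0,5) f=2→J2  6|2|4
+link6  7|2|4
PS(6,4) f=2→J2  7|2|5
R(0,3) f=1→J1  7|3|5
+link7  8|3|5
C(2,7) f=2→J2  8|3|6
PS(1,7) f=2→J2  8|3|7
C(7,0) f=2→J2  8|3|8
R(6,1) f=1→J1  8|4|8
M = 3(8−1)−2·4−8 = 21−8−8 = 5

M = 5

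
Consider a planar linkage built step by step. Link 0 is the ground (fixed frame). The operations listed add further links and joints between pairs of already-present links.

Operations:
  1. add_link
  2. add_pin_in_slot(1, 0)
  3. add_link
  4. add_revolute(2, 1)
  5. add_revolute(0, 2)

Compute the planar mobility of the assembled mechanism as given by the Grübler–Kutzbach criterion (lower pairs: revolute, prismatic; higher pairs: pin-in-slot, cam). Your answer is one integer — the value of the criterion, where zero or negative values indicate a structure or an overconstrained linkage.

M = 1

ground; <1,0,0>
#1 <2,0,0>
PS:1↔0 J2 <2,0,1>
#2 <3,0,1>
R:2↔1 J1 <3,1,1>
R:0↔2 J1 <3,2,1>
3×2 − 2×2 − 1×1 = 1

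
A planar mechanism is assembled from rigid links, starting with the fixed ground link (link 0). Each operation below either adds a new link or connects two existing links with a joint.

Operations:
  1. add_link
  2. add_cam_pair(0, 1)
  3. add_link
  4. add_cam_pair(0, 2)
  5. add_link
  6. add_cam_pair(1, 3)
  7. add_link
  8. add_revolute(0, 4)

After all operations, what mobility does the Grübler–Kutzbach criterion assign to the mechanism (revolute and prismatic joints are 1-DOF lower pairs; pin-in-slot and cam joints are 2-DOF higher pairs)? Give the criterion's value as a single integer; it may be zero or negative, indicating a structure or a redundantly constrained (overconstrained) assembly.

(L,J1,J2)=(1,0,0); link0 fixed
link1: (2,0,0)
C 0-1 [J2]: (2,0,1)
link2: (3,0,1)
C 0-2 [J2]: (3,0,2)
link3: (4,0,2)
C 1-3 [J2]: (4,0,3)
link4: (5,0,3)
R 0-4 [J1]: (5,1,3)
Grübler: 3·4 − 2·1 − 3 = 7

M = 7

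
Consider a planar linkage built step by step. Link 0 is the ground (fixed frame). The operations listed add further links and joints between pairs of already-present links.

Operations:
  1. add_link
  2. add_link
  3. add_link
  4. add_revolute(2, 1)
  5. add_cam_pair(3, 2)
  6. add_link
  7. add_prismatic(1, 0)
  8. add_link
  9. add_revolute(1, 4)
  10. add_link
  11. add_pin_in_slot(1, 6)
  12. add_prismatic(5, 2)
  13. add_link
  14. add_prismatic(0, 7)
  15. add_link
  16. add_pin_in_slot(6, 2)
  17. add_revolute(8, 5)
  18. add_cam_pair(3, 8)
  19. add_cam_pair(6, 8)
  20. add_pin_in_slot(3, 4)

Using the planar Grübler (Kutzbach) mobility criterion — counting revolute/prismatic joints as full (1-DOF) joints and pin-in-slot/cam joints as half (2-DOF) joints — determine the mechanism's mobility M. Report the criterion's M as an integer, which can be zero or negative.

ground; <1,0,0>
#1 <2,0,0>
#2 <3,0,0>
#3 <4,0,0>
R:2↔1 J1 <4,1,0>
C:3↔2 J2 <4,1,1>
#4 <5,1,1>
P:1↔0 J1 <5,2,1>
#5 <6,2,1>
R:1↔4 J1 <6,3,1>
#6 <7,3,1>
PS:1↔6 J2 <7,3,2>
P:5↔2 J1 <7,4,2>
#7 <8,4,2>
P:0↔7 J1 <8,5,2>
#8 <9,5,2>
PS:6↔2 J2 <9,5,3>
R:8↔5 J1 <9,6,3>
C:3↔8 J2 <9,6,4>
C:6↔8 J2 <9,6,5>
PS:3↔4 J2 <9,6,6>
3×8 − 2×6 − 1×6 = 6

M = 6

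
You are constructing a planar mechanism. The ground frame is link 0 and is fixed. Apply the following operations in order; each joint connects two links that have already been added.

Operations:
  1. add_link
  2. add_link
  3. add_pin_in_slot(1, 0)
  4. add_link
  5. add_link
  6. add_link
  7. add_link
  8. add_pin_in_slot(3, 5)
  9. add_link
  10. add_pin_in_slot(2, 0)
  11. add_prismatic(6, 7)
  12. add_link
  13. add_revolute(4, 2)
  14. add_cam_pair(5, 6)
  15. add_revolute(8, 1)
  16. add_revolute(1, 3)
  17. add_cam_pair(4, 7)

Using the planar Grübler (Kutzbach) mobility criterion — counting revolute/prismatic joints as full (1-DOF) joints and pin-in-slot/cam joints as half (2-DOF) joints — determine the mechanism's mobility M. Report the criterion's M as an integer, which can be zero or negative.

M = 11

[1;0;0] (link 0 is ground)
L+ [2;0;0]
L+ [3;0;0]
PS(1,0)∈J2 [3;0;1]
L+ [4;0;1]
L+ [5;0;1]
L+ [6;0;1]
L+ [7;0;1]
PS(3,5)∈J2 [7;0;2]
L+ [8;0;2]
PS(2,0)∈J2 [8;0;3]
P(6,7)∈J1 [8;1;3]
L+ [9;1;3]
R(4,2)∈J1 [9;2;3]
C(5,6)∈J2 [9;2;4]
R(8,1)∈J1 [9;3;4]
R(1,3)∈J1 [9;4;4]
C(4,7)∈J2 [9;4;5]
mobility = 24 − 8 − 5 = 11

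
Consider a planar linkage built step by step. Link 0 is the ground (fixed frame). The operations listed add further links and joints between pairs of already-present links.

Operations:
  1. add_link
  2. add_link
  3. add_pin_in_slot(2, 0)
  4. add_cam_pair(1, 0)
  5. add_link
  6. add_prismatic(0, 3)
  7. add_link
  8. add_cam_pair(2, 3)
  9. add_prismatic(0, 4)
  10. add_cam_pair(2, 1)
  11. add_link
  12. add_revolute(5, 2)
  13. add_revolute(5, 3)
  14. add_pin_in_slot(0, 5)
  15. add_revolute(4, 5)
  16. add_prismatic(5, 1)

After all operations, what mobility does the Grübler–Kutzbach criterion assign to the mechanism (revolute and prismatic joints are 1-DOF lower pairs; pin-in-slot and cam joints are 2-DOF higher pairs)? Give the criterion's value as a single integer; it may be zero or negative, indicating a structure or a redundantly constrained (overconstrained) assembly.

M = -2

(L,J1,J2)=(1,0,0); link0 fixed
link1: (2,0,0)
link2: (3,0,0)
PS 2-0 [J2]: (3,0,1)
C 1-0 [J2]: (3,0,2)
link3: (4,0,2)
P 0-3 [J1]: (4,1,2)
link4: (5,1,2)
C 2-3 [J2]: (5,1,3)
P 0-4 [J1]: (5,2,3)
C 2-1 [J2]: (5,2,4)
link5: (6,2,4)
R 5-2 [J1]: (6,3,4)
R 5-3 [J1]: (6,4,4)
PS 0-5 [J2]: (6,4,5)
R 4-5 [J1]: (6,5,5)
P 5-1 [J1]: (6,6,5)
Grübler: 3·5 − 2·6 − 5 = -2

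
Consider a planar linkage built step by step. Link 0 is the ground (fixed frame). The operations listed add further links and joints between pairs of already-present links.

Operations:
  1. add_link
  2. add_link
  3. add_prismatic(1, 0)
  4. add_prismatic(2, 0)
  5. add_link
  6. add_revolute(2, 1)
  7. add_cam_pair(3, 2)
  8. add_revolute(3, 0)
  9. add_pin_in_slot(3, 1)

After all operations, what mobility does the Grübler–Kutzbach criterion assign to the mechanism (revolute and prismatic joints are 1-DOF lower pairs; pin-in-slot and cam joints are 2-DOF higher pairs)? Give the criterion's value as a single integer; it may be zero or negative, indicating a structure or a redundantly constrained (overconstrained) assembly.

M = -1

[1;0;0] (link 0 is ground)
L+ [2;0;0]
L+ [3;0;0]
P(1,0)∈J1 [3;1;0]
P(2,0)∈J1 [3;2;0]
L+ [4;2;0]
R(2,1)∈J1 [4;3;0]
C(3,2)∈J2 [4;3;1]
R(3,0)∈J1 [4;4;1]
PS(3,1)∈J2 [4;4;2]
mobility = 9 − 8 − 2 = -1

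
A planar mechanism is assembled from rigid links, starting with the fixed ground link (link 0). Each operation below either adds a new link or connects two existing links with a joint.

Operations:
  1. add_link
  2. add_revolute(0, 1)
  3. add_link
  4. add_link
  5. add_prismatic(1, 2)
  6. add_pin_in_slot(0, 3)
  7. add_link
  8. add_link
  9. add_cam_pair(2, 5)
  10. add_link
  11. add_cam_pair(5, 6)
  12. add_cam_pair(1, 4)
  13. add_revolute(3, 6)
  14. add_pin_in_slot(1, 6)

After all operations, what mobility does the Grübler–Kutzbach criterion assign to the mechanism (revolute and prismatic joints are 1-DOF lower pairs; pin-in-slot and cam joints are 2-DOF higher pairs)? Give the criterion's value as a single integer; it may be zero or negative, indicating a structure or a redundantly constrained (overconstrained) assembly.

link 0 = ground. State L|J1|J2 = 1|0|0
+link1  2|0|0
R(0,1) f=1→J1  2|1|0
+link2  3|1|0
+link3  4|1|0
P(1,2) f=1→J1  4|2|0
PS(0,3) f=2→J2  4|2|1
+link4  5|2|1
+link5  6|2|1
C(2,5) f=2→J2  6|2|2
+link6  7|2|2
C(5,6) f=2→J2  7|2|3
C(1,4) f=2→J2  7|2|4
R(3,6) f=1→J1  7|3|4
PS(1,6) f=2→J2  7|3|5
M = 3(7−1)−2·3−5 = 18−6−5 = 7

M = 7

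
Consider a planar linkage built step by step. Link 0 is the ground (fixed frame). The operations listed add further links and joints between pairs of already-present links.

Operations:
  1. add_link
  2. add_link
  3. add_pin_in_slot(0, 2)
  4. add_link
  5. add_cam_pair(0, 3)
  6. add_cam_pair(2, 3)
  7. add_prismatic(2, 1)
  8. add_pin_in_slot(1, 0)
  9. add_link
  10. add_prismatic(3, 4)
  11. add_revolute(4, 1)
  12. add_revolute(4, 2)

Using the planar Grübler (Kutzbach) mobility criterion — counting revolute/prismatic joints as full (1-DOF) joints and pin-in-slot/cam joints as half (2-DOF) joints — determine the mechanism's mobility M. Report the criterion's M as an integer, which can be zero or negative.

M = 0

ground; <1,0,0>
#1 <2,0,0>
#2 <3,0,0>
PS:0↔2 J2 <3,0,1>
#3 <4,0,1>
C:0↔3 J2 <4,0,2>
C:2↔3 J2 <4,0,3>
P:2↔1 J1 <4,1,3>
PS:1↔0 J2 <4,1,4>
#4 <5,1,4>
P:3↔4 J1 <5,2,4>
R:4↔1 J1 <5,3,4>
R:4↔2 J1 <5,4,4>
3×4 − 2×4 − 1×4 = 0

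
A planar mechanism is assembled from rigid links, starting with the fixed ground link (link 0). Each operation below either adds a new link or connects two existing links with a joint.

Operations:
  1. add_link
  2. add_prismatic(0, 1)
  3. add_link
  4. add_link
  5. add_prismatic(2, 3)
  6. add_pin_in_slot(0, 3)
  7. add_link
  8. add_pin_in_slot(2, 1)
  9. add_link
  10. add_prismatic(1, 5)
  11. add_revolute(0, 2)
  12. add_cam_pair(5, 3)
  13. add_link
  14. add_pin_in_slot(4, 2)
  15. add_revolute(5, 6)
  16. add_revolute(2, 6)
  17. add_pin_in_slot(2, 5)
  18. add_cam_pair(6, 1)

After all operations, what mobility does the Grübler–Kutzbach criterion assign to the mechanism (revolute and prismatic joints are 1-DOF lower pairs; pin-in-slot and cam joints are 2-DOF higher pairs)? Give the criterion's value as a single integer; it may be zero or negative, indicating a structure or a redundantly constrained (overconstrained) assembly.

M = 0

[1;0;0] (link 0 is ground)
L+ [2;0;0]
P(0,1)∈J1 [2;1;0]
L+ [3;1;0]
L+ [4;1;0]
P(2,3)∈J1 [4;2;0]
PS(0,3)∈J2 [4;2;1]
L+ [5;2;1]
PS(2,1)∈J2 [5;2;2]
L+ [6;2;2]
P(1,5)∈J1 [6;3;2]
R(0,2)∈J1 [6;4;2]
C(5,3)∈J2 [6;4;3]
L+ [7;4;3]
PS(4,2)∈J2 [7;4;4]
R(5,6)∈J1 [7;5;4]
R(2,6)∈J1 [7;6;4]
PS(2,5)∈J2 [7;6;5]
C(6,1)∈J2 [7;6;6]
mobility = 18 − 12 − 6 = 0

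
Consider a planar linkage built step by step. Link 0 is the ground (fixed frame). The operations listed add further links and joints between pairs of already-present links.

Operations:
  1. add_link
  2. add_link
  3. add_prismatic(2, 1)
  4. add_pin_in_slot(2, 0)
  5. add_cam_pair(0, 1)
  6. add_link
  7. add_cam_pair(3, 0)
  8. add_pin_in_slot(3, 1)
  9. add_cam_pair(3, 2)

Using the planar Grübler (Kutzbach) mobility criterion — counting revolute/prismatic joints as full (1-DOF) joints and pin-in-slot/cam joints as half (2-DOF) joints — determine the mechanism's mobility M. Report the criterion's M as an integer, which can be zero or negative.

(L,J1,J2)=(1,0,0); link0 fixed
link1: (2,0,0)
link2: (3,0,0)
P 2-1 [J1]: (3,1,0)
PS 2-0 [J2]: (3,1,1)
C 0-1 [J2]: (3,1,2)
link3: (4,1,2)
C 3-0 [J2]: (4,1,3)
PS 3-1 [J2]: (4,1,4)
C 3-2 [J2]: (4,1,5)
Grübler: 3·3 − 2·1 − 5 = 2

M = 2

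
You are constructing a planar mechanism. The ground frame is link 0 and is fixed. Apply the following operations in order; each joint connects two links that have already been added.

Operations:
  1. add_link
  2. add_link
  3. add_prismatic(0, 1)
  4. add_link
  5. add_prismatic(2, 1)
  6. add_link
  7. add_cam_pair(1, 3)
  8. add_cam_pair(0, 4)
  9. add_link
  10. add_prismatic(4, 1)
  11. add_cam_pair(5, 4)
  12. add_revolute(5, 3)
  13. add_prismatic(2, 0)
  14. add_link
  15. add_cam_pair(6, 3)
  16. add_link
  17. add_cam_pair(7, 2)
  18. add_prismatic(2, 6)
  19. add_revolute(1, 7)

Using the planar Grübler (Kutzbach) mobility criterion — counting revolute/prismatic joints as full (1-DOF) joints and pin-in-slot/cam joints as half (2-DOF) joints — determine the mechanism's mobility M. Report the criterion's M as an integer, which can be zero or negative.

(L,J1,J2)=(1,0,0); link0 fixed
link1: (2,0,0)
link2: (3,0,0)
P 0-1 [J1]: (3,1,0)
link3: (4,1,0)
P 2-1 [J1]: (4,2,0)
link4: (5,2,0)
C 1-3 [J2]: (5,2,1)
C 0-4 [J2]: (5,2,2)
link5: (6,2,2)
P 4-1 [J1]: (6,3,2)
C 5-4 [J2]: (6,3,3)
R 5-3 [J1]: (6,4,3)
P 2-0 [J1]: (6,5,3)
link6: (7,5,3)
C 6-3 [J2]: (7,5,4)
link7: (8,5,4)
C 7-2 [J2]: (8,5,5)
P 2-6 [J1]: (8,6,5)
R 1-7 [J1]: (8,7,5)
Grübler: 3·7 − 2·7 − 5 = 2

M = 2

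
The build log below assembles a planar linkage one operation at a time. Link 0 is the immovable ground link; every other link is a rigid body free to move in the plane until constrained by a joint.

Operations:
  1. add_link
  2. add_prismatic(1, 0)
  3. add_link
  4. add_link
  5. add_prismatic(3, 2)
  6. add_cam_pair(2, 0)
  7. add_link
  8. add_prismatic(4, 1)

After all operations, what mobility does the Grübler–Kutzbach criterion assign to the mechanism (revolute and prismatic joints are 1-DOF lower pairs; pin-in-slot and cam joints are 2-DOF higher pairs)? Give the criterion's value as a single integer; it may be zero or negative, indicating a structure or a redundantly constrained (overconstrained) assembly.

M = 5

link 0 = ground. State L|J1|J2 = 1|0|0
+link1  2|0|0
P(1,0) f=1→J1  2|1|0
+link2  3|1|0
+link3  4|1|0
P(3,2) f=1→J1  4|2|0
C(2,0) f=2→J2  4|2|1
+link4  5|2|1
P(4,1) f=1→J1  5|3|1
M = 3(5−1)−2·3−1 = 12−6−1 = 5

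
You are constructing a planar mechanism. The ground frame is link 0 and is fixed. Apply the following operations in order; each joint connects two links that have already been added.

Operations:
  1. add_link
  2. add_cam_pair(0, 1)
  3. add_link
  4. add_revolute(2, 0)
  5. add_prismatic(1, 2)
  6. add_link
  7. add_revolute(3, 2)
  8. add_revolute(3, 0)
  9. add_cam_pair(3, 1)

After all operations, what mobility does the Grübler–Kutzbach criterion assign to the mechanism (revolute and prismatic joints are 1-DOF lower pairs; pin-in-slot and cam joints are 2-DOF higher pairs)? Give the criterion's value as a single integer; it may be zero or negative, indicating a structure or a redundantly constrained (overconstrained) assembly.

ground; <1,0,0>
#1 <2,0,0>
C:0↔1 J2 <2,0,1>
#2 <3,0,1>
R:2↔0 J1 <3,1,1>
P:1↔2 J1 <3,2,1>
#3 <4,2,1>
R:3↔2 J1 <4,3,1>
R:3↔0 J1 <4,4,1>
C:3↔1 J2 <4,4,2>
3×3 − 2×4 − 1×2 = -1

M = -1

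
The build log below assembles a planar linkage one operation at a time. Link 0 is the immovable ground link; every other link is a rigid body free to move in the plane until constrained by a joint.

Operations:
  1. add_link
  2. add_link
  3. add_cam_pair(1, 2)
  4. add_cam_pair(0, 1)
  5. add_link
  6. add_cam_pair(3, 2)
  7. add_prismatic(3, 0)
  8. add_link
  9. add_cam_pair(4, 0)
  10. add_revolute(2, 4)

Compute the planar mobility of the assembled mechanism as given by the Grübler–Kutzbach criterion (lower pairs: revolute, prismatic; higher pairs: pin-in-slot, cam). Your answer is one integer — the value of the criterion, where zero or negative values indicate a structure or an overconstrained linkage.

[1;0;0] (link 0 is ground)
L+ [2;0;0]
L+ [3;0;0]
C(1,2)∈J2 [3;0;1]
C(0,1)∈J2 [3;0;2]
L+ [4;0;2]
C(3,2)∈J2 [4;0;3]
P(3,0)∈J1 [4;1;3]
L+ [5;1;3]
C(4,0)∈J2 [5;1;4]
R(2,4)∈J1 [5;2;4]
mobility = 12 − 4 − 4 = 4

M = 4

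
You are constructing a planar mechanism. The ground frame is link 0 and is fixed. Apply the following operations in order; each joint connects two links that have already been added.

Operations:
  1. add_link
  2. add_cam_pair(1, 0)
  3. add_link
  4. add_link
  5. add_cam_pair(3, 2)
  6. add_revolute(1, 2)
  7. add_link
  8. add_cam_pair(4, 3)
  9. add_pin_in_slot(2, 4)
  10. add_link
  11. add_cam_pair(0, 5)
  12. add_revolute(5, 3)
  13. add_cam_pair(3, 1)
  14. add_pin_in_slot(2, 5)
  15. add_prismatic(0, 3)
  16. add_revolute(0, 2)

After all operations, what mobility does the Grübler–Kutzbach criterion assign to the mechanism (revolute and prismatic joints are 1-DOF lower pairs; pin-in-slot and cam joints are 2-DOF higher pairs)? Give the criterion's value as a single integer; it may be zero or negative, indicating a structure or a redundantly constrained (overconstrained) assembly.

M = 0

L=1 J1=0 J2=0
add link → L=2 J1=0 J2=0
C@1,0 dof=2 J2 → L=2 J1=0 J2=1
add link → L=3 J1=0 J2=1
add link → L=4 J1=0 J2=1
C@3,2 dof=2 J2 → L=4 J1=0 J2=2
R@1,2 dof=1 J1 → L=4 J1=1 J2=2
add link → L=5 J1=1 J2=2
C@4,3 dof=2 J2 → L=5 J1=1 J2=3
PS@2,4 dof=2 J2 → L=5 J1=1 J2=4
add link → L=6 J1=1 J2=4
C@0,5 dof=2 J2 → L=6 J1=1 J2=5
R@5,3 dof=1 J1 → L=6 J1=2 J2=5
C@3,1 dof=2 J2 → L=6 J1=2 J2=6
PS@2,5 dof=2 J2 → L=6 J1=2 J2=7
P@0,3 dof=1 J1 → L=6 J1=3 J2=7
R@0,2 dof=1 J1 → L=6 J1=4 J2=7
M=3(L−1)−2J1−J2=3·5−2·4−7=0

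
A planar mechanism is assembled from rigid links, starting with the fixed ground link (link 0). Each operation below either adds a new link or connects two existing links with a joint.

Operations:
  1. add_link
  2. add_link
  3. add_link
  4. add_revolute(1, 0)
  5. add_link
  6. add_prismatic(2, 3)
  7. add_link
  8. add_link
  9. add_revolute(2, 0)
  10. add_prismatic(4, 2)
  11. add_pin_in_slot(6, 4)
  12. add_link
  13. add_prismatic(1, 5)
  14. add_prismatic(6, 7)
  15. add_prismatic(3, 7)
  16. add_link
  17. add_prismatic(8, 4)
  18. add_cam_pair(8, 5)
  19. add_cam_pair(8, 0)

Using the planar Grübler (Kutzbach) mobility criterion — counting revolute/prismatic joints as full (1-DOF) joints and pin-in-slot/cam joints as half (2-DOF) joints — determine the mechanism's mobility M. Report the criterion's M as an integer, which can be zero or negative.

link 0 = ground. State L|J1|J2 = 1|0|0
+link1  2|0|0
+link2  3|0|0
+link3  4|0|0
R(1,0) f=1→J1  4|1|0
+link4  5|1|0
P(2,3) f=1→J1  5|2|0
+link5  6|2|0
+link6  7|2|0
R(2,0) f=1→J1  7|3|0
P(4,2) f=1→J1  7|4|0
PS(6,4) f=2→J2  7|4|1
+link7  8|4|1
P(1,5) f=1→J1  8|5|1
P(6,7) f=1→J1  8|6|1
P(3,7) f=1→J1  8|7|1
+link8  9|7|1
P(8,4) f=1→J1  9|8|1
C(8,5) f=2→J2  9|8|2
C(8,0) f=2→J2  9|8|3
M = 3(9−1)−2·8−3 = 24−16−3 = 5

M = 5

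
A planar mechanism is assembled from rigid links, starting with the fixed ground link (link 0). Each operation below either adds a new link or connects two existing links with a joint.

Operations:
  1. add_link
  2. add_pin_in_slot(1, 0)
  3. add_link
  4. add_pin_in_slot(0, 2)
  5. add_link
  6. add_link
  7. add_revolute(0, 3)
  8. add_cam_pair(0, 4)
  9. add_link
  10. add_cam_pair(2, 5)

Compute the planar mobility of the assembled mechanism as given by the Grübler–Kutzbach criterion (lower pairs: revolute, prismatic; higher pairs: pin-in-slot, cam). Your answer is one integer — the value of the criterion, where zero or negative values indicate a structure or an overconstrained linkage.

M = 9

link 0 = ground. State L|J1|J2 = 1|0|0
+link1  2|0|0
PS(1,0) f=2→J2  2|0|1
+link2  3|0|1
PS(0,2) f=2→J2  3|0|2
+link3  4|0|2
+link4  5|0|2
R(0,3) f=1→J1  5|1|2
C(0,4) f=2→J2  5|1|3
+link5  6|1|3
C(2,5) f=2→J2  6|1|4
M = 3(6−1)−2·1−4 = 15−2−4 = 9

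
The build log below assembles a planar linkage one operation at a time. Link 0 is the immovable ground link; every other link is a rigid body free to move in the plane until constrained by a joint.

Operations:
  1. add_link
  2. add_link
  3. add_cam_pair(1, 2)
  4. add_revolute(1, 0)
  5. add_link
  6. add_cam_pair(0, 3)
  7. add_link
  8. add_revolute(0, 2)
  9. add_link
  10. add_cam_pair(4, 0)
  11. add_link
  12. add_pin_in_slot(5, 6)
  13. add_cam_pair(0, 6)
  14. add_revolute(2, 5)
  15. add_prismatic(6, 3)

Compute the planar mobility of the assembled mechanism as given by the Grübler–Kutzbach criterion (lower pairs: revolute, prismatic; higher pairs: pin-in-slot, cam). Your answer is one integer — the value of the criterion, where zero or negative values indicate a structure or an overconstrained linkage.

L=1 J1=0 J2=0
add link → L=2 J1=0 J2=0
add link → L=3 J1=0 J2=0
C@1,2 dof=2 J2 → L=3 J1=0 J2=1
R@1,0 dof=1 J1 → L=3 J1=1 J2=1
add link → L=4 J1=1 J2=1
C@0,3 dof=2 J2 → L=4 J1=1 J2=2
add link → L=5 J1=1 J2=2
R@0,2 dof=1 J1 → L=5 J1=2 J2=2
add link → L=6 J1=2 J2=2
C@4,0 dof=2 J2 → L=6 J1=2 J2=3
add link → L=7 J1=2 J2=3
PS@5,6 dof=2 J2 → L=7 J1=2 J2=4
C@0,6 dof=2 J2 → L=7 J1=2 J2=5
R@2,5 dof=1 J1 → L=7 J1=3 J2=5
P@6,3 dof=1 J1 → L=7 J1=4 J2=5
M=3(L−1)−2J1−J2=3·6−2·4−5=5

M = 5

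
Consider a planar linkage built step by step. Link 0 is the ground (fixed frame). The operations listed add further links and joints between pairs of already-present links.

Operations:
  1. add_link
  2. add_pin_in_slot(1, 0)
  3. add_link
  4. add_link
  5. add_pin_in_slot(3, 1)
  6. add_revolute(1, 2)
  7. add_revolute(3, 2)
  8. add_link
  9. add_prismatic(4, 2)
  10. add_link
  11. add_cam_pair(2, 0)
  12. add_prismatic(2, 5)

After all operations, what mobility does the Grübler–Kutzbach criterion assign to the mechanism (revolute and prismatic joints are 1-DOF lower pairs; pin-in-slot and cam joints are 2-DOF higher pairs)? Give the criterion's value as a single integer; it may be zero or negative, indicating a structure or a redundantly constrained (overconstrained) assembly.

M = 4

L=1 J1=0 J2=0
add link → L=2 J1=0 J2=0
PS@1,0 dof=2 J2 → L=2 J1=0 J2=1
add link → L=3 J1=0 J2=1
add link → L=4 J1=0 J2=1
PS@3,1 dof=2 J2 → L=4 J1=0 J2=2
R@1,2 dof=1 J1 → L=4 J1=1 J2=2
R@3,2 dof=1 J1 → L=4 J1=2 J2=2
add link → L=5 J1=2 J2=2
P@4,2 dof=1 J1 → L=5 J1=3 J2=2
add link → L=6 J1=3 J2=2
C@2,0 dof=2 J2 → L=6 J1=3 J2=3
P@2,5 dof=1 J1 → L=6 J1=4 J2=3
M=3(L−1)−2J1−J2=3·5−2·4−3=4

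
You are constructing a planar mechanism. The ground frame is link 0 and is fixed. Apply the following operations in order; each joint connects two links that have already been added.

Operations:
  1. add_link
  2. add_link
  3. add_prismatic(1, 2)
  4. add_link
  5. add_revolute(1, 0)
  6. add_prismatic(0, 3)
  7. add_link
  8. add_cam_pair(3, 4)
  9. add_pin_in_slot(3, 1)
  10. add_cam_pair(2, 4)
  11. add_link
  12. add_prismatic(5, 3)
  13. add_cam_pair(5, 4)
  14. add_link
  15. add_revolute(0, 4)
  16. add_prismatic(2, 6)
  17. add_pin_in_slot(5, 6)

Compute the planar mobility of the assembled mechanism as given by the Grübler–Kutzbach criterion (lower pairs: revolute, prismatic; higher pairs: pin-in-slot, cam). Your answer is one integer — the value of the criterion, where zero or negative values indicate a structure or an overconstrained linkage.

[1;0;0] (link 0 is ground)
L+ [2;0;0]
L+ [3;0;0]
P(1,2)∈J1 [3;1;0]
L+ [4;1;0]
R(1,0)∈J1 [4;2;0]
P(0,3)∈J1 [4;3;0]
L+ [5;3;0]
C(3,4)∈J2 [5;3;1]
PS(3,1)∈J2 [5;3;2]
C(2,4)∈J2 [5;3;3]
L+ [6;3;3]
P(5,3)∈J1 [6;4;3]
C(5,4)∈J2 [6;4;4]
L+ [7;4;4]
R(0,4)∈J1 [7;5;4]
P(2,6)∈J1 [7;6;4]
PS(5,6)∈J2 [7;6;5]
mobility = 18 − 12 − 5 = 1

M = 1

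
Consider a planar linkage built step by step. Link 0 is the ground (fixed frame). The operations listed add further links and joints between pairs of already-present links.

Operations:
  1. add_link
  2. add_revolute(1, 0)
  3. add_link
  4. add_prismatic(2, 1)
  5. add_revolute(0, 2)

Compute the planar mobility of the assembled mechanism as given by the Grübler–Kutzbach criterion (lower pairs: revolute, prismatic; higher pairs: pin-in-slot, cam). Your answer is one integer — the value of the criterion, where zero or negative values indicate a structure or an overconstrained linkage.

(L,J1,J2)=(1,0,0); link0 fixed
link1: (2,0,0)
R 1-0 [J1]: (2,1,0)
link2: (3,1,0)
P 2-1 [J1]: (3,2,0)
R 0-2 [J1]: (3,3,0)
Grübler: 3·2 − 2·3 − 0 = 0

M = 0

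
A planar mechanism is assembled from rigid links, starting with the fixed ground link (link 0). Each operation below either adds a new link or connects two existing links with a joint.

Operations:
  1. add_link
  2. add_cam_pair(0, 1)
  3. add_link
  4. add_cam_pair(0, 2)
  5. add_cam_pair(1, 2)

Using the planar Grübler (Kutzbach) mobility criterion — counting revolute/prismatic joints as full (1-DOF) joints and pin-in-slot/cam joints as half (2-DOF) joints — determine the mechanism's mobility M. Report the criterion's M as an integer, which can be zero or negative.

(L,J1,J2)=(1,0,0); link0 fixed
link1: (2,0,0)
C 0-1 [J2]: (2,0,1)
link2: (3,0,1)
C 0-2 [J2]: (3,0,2)
C 1-2 [J2]: (3,0,3)
Grübler: 3·2 − 2·0 − 3 = 3

M = 3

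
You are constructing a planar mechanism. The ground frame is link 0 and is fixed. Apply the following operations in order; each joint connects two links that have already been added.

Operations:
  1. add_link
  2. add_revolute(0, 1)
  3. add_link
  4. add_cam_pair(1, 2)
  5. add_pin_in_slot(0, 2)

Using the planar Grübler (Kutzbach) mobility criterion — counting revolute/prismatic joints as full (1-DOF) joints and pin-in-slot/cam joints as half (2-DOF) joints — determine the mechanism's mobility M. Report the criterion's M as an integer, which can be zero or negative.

(L,J1,J2)=(1,0,0); link0 fixed
link1: (2,0,0)
R 0-1 [J1]: (2,1,0)
link2: (3,1,0)
C 1-2 [J2]: (3,1,1)
PS 0-2 [J2]: (3,1,2)
Grübler: 3·2 − 2·1 − 2 = 2

M = 2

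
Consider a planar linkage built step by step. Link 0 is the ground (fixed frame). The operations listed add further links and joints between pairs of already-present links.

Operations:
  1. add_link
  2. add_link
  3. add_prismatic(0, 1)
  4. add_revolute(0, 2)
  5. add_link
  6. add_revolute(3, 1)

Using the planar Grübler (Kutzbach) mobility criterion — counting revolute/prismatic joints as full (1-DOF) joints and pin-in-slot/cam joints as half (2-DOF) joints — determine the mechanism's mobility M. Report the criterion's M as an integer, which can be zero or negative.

M = 3

[1;0;0] (link 0 is ground)
L+ [2;0;0]
L+ [3;0;0]
P(0,1)∈J1 [3;1;0]
R(0,2)∈J1 [3;2;0]
L+ [4;2;0]
R(3,1)∈J1 [4;3;0]
mobility = 9 − 6 − 0 = 3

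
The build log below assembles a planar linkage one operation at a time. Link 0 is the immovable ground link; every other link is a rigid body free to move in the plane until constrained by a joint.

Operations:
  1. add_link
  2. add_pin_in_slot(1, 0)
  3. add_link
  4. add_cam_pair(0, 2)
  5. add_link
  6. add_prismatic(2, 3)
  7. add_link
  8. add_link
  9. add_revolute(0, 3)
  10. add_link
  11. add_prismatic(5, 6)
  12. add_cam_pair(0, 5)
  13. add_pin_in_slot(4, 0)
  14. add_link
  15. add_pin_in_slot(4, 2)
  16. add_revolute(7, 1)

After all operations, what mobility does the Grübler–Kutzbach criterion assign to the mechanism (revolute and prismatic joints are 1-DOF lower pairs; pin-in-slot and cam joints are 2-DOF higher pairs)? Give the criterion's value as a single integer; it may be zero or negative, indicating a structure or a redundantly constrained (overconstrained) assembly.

ground; <1,0,0>
#1 <2,0,0>
PS:1↔0 J2 <2,0,1>
#2 <3,0,1>
C:0↔2 J2 <3,0,2>
#3 <4,0,2>
P:2↔3 J1 <4,1,2>
#4 <5,1,2>
#5 <6,1,2>
R:0↔3 J1 <6,2,2>
#6 <7,2,2>
P:5↔6 J1 <7,3,2>
C:0↔5 J2 <7,3,3>
PS:4↔0 J2 <7,3,4>
#7 <8,3,4>
PS:4↔2 J2 <8,3,5>
R:7↔1 J1 <8,4,5>
3×7 − 2×4 − 1×5 = 8

M = 8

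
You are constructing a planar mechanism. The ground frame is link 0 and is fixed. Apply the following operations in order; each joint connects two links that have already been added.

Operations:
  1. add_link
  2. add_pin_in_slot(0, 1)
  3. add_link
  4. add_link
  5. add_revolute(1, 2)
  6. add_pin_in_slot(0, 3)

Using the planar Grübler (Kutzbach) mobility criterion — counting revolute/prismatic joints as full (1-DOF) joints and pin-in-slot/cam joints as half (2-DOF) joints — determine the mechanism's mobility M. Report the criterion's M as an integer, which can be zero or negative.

[1;0;0] (link 0 is ground)
L+ [2;0;0]
PS(0,1)∈J2 [2;0;1]
L+ [3;0;1]
L+ [4;0;1]
R(1,2)∈J1 [4;1;1]
PS(0,3)∈J2 [4;1;2]
mobility = 9 − 2 − 2 = 5

M = 5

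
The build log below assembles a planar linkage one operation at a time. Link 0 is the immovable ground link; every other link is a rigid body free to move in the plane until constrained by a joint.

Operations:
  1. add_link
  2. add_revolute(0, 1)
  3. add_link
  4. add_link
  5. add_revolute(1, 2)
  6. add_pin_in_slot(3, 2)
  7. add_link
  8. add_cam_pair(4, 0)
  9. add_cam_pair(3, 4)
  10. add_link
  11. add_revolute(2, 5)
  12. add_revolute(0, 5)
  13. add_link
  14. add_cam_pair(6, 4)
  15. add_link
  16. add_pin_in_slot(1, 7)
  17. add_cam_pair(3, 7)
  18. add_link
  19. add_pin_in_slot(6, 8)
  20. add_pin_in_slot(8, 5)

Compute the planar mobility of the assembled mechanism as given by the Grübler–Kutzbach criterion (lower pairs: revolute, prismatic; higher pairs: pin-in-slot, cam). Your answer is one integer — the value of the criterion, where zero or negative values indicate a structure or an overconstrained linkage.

M = 8

link 0 = ground. State L|J1|J2 = 1|0|0
+link1  2|0|0
R(0,1) f=1→J1  2|1|0
+link2  3|1|0
+link3  4|1|0
R(1,2) f=1→J1  4|2|0
PS(3,2) f=2→J2  4|2|1
+link4  5|2|1
C(4,0) f=2→J2  5|2|2
C(3,4) f=2→J2  5|2|3
+link5  6|2|3
R(2,5) f=1→J1  6|3|3
R(0,5) f=1→J1  6|4|3
+link6  7|4|3
C(6,4) f=2→J2  7|4|4
+link7  8|4|4
PS(1,7) f=2→J2  8|4|5
C(3,7) f=2→J2  8|4|6
+link8  9|4|6
PS(6,8) f=2→J2  9|4|7
PS(8,5) f=2→J2  9|4|8
M = 3(9−1)−2·4−8 = 24−8−8 = 8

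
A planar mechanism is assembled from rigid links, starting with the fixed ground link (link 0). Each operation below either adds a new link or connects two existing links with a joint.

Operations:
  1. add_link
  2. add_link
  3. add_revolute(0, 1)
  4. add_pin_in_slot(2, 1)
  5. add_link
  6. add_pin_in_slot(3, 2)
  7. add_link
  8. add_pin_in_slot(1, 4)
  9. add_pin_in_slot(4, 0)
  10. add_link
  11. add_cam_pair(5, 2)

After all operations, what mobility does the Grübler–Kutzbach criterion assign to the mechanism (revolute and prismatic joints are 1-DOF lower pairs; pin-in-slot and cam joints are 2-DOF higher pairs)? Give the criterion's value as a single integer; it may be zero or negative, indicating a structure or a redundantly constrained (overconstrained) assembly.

link 0 = ground. State L|J1|J2 = 1|0|0
+link1  2|0|0
+link2  3|0|0
R(0,1) f=1→J1  3|1|0
PS(2,1) f=2→J2  3|1|1
+link3  4|1|1
PS(3,2) f=2→J2  4|1|2
+link4  5|1|2
PS(1,4) f=2→J2  5|1|3
PS(4,0) f=2→J2  5|1|4
+link5  6|1|4
C(5,2) f=2→J2  6|1|5
M = 3(6−1)−2·1−5 = 15−2−5 = 8

M = 8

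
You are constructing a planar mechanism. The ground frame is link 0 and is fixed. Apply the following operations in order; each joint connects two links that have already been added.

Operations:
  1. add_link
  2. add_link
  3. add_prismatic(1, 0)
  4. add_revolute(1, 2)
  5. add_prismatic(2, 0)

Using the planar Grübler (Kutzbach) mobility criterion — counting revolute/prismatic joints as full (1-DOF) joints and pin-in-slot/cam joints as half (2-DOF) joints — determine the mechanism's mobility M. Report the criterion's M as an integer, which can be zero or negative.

M = 0

ground; <1,0,0>
#1 <2,0,0>
#2 <3,0,0>
P:1↔0 J1 <3,1,0>
R:1↔2 J1 <3,2,0>
P:2↔0 J1 <3,3,0>
3×2 − 2×3 − 1×0 = 0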